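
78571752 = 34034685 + 44537067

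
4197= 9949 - 5752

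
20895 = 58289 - 37394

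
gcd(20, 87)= 1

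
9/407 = 9/407= 0.02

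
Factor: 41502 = 2^1 * 3^1*6917^1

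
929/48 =19 +17/48 = 19.35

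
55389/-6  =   - 9232 + 1/2 = - 9231.50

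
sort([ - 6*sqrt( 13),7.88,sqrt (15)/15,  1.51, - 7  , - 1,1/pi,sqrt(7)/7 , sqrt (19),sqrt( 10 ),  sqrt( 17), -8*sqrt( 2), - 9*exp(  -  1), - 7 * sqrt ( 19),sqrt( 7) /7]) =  [-7*sqrt( 19),  -  6 * sqrt(13), - 8*sqrt( 2), - 7,-9*exp( - 1),  -  1,sqrt (15)/15,1/pi,  sqrt( 7 )/7, sqrt( 7 ) /7,1.51,sqrt(10),sqrt(17 ),sqrt(19 ) , 7.88] 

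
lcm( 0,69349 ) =0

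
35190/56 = 17595/28 = 628.39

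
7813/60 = 7813/60 = 130.22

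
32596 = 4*8149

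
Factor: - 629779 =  - 629779^1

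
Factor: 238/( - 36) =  - 119/18 = - 2^(-1)*3^( - 2 )*7^1*17^1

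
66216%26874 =12468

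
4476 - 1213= 3263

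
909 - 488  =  421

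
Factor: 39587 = 31^1*1277^1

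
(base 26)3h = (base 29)38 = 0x5f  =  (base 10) 95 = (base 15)65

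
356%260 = 96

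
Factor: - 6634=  - 2^1*31^1*107^1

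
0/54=0 = 0.00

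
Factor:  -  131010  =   - 2^1*3^1*5^1*11^1*397^1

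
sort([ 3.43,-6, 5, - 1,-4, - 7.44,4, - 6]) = [ - 7.44, - 6,-6, - 4, - 1, 3.43, 4, 5]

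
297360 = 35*8496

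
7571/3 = 7571/3 = 2523.67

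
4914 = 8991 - 4077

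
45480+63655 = 109135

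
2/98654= 1/49327 = 0.00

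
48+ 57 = 105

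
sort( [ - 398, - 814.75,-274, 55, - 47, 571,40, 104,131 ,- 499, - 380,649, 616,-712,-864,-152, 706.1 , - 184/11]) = [-864,-814.75, - 712, - 499,-398  ,-380, - 274,-152, - 47, - 184/11, 40, 55, 104,131 , 571,  616, 649,706.1]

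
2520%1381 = 1139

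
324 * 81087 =26272188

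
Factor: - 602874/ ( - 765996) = 2^( - 1)*3^1*7^( -1) * 11^( - 1)*829^( - 1)*33493^1 = 100479/127666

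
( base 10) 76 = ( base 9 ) 84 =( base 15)51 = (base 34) 28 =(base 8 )114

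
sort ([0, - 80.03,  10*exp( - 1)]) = [ - 80.03, 0,10*exp(-1 )]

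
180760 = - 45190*( - 4)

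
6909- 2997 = 3912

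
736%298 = 140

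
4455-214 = 4241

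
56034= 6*9339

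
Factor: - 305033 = -305033^1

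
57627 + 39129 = 96756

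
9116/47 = 9116/47  =  193.96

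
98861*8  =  790888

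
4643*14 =65002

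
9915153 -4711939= 5203214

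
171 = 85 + 86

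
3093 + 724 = 3817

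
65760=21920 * 3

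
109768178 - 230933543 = -121165365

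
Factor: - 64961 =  - 13^1 *19^1*263^1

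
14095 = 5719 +8376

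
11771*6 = 70626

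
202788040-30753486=172034554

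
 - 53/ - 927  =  53/927 = 0.06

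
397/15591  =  397/15591 = 0.03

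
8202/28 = 4101/14 =292.93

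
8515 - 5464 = 3051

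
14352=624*23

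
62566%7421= 3198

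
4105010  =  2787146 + 1317864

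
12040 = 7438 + 4602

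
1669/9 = 185 + 4/9 = 185.44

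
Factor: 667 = 23^1 *29^1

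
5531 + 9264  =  14795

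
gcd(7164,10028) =4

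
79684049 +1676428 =81360477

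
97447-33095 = 64352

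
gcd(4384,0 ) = 4384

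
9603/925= 9603/925 = 10.38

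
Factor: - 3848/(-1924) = 2^1 = 2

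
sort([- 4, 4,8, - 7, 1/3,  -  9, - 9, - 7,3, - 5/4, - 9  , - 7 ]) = [-9, - 9, - 9, - 7, - 7,  -  7, - 4, - 5/4,1/3,3,4,  8 ]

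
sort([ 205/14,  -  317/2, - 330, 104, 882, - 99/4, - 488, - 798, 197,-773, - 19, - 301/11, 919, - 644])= [ - 798,-773,-644, -488, - 330, - 317/2, - 301/11, - 99/4, - 19, 205/14, 104,197,882, 919]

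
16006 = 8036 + 7970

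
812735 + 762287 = 1575022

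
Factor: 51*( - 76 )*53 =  - 2^2*3^1  *17^1*19^1*53^1 = - 205428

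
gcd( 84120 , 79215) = 15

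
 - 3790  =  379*( - 10 )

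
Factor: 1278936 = 2^3*3^3*31^1*191^1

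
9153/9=1017 = 1017.00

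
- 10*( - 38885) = 388850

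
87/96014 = 87/96014  =  0.00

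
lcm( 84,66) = 924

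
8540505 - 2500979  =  6039526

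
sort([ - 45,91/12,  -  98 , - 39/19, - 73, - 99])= [ - 99, - 98, - 73, - 45, - 39/19,91/12 ]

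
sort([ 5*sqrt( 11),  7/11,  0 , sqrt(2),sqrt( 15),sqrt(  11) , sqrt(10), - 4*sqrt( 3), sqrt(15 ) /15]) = [-4*sqrt (3), 0,sqrt(15)/15,7/11, sqrt ( 2),sqrt(10),sqrt( 11) , sqrt(15),5*sqrt(11) ] 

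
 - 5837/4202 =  - 2+2567/4202 =- 1.39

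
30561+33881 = 64442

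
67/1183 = 67/1183 = 0.06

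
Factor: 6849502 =2^1*11^1 * 311341^1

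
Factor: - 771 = - 3^1* 257^1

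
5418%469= 259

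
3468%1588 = 292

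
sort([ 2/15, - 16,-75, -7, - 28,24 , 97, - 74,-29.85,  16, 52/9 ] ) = [ - 75,-74,-29.85, - 28, - 16, - 7,2/15, 52/9,16,  24, 97] 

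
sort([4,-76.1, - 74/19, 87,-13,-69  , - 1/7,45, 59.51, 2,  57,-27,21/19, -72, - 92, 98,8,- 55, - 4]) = [ - 92 , -76.1, - 72, - 69,-55, - 27, - 13, - 4, - 74/19,  -  1/7, 21/19,  2,4,  8, 45 , 57,59.51 , 87,  98 ] 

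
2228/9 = 247 +5/9=247.56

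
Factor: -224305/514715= -397^1 *911^( -1 ) =- 397/911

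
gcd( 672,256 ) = 32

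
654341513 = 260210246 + 394131267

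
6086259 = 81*75139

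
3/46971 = 1/15657= 0.00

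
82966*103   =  8545498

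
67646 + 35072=102718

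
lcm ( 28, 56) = 56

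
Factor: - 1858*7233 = - 13438914= - 2^1*3^1*929^1*2411^1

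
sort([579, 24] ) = [ 24,579 ]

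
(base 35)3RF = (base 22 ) 9cf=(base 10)4635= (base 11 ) 3534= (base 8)11033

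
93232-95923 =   -  2691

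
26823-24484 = 2339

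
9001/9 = 1000+1/9 = 1000.11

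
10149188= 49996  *203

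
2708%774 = 386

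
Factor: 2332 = 2^2*11^1*53^1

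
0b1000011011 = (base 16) 21b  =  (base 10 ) 539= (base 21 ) 14e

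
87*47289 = 4114143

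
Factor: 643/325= 5^ ( - 2 )* 13^( - 1)*643^1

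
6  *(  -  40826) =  - 244956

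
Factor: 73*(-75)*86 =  - 470850 = - 2^1*3^1*5^2*43^1* 73^1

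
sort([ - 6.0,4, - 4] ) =[ - 6.0, - 4,4]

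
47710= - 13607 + 61317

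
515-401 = 114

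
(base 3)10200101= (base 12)1677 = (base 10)2683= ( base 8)5173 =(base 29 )35F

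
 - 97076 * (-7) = 679532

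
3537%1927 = 1610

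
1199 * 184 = 220616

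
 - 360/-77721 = 120/25907 = 0.00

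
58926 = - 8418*( - 7 )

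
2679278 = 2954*907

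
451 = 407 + 44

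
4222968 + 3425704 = 7648672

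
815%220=155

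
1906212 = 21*90772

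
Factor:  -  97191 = -3^2*10799^1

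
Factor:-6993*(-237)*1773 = 2938465593=3^6*7^1*37^1*79^1*197^1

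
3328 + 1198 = 4526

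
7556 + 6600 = 14156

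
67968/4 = 16992 = 16992.00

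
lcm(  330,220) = 660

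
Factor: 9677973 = 3^1*19^1 * 169789^1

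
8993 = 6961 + 2032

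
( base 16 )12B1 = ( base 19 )D4G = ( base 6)34053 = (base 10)4785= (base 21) ahi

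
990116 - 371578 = 618538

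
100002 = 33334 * 3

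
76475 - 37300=39175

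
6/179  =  6/179 = 0.03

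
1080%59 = 18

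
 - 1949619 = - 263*7413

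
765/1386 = 85/154= 0.55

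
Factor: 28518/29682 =49/51=3^( - 1)*7^2*17^( - 1 )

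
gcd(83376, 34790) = 2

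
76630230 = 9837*7790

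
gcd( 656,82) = 82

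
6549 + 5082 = 11631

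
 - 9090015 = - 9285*979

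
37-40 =  -  3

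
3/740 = 3/740 = 0.00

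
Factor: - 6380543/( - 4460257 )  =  13^1*41^1 * 67^( - 1 )*  11971^1*66571^ (-1 )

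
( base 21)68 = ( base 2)10000110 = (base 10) 134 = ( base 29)4i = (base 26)54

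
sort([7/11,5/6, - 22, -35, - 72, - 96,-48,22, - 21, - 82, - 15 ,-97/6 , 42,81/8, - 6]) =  [ - 96, - 82, - 72, - 48, - 35, - 22, - 21, - 97/6, - 15, - 6,7/11,5/6  ,  81/8,22,42]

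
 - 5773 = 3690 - 9463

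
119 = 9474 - 9355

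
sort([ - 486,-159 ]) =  [  -  486, - 159]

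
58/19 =3+1/19 = 3.05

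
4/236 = 1/59 = 0.02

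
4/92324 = 1/23081 = 0.00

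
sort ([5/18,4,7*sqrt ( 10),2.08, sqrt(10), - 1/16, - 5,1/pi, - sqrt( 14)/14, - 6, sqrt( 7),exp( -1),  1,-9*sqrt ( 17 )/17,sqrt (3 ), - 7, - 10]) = [ - 10, - 7,  -  6,-5 , - 9*sqrt( 17) /17, - sqrt ( 14 ) /14, - 1/16, 5/18,1/pi,  exp ( - 1),  1, sqrt ( 3),2.08 , sqrt(7 ),sqrt( 10),4,7* sqrt( 10) ] 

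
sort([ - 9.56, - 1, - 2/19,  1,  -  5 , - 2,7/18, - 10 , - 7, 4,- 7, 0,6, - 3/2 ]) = [ - 10, - 9.56, - 7,  -  7, - 5, - 2, - 3/2 , - 1, - 2/19 , 0,7/18,1, 4,6]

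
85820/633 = 85820/633 = 135.58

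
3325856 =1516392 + 1809464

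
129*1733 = 223557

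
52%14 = 10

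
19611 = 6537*3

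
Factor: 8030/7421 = 2^1*5^1*11^1*41^(  -  1) * 73^1*181^( - 1)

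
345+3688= 4033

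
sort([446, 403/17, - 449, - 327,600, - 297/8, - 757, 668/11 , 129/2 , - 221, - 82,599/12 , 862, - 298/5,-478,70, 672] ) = [ - 757, - 478,-449, - 327, - 221,- 82,-298/5, - 297/8,403/17, 599/12,  668/11, 129/2,70, 446, 600,672, 862] 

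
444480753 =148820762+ 295659991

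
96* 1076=103296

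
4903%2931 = 1972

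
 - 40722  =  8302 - 49024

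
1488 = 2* 744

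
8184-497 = 7687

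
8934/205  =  43 + 119/205 = 43.58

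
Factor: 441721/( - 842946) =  - 2^( - 1)*3^( - 1)*7^1*13^( - 1) * 101^( - 1)*107^( - 1 ) *63103^1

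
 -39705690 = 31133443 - 70839133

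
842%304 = 234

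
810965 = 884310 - 73345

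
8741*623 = 5445643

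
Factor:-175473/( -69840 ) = 201/80 = 2^( - 4) * 3^1 *5^( - 1 )*67^1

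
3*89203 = 267609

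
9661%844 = 377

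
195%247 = 195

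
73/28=73/28 = 2.61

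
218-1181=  - 963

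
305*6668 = 2033740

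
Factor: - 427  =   - 7^1* 61^1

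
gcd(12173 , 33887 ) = 329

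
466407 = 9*51823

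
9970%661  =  55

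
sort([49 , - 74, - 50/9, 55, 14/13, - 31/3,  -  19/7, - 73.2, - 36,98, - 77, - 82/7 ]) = [ - 77, - 74, - 73.2, - 36, - 82/7 , - 31/3, - 50/9, - 19/7, 14/13,49,  55, 98 ]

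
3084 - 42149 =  - 39065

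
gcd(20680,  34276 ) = 44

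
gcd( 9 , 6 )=3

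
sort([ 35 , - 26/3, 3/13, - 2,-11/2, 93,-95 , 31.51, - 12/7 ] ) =[ - 95, - 26/3, - 11/2, - 2, - 12/7, 3/13, 31.51, 35,  93 ] 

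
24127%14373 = 9754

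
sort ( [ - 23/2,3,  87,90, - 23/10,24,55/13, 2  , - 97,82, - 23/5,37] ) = [  -  97,-23/2, - 23/5, - 23/10,2,3,55/13,24, 37,82 , 87,90]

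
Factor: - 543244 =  - 2^2 * 13^1*31^1*337^1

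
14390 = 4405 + 9985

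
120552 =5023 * 24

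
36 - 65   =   - 29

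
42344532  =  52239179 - 9894647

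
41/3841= 41/3841  =  0.01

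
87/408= 29/136 = 0.21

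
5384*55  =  296120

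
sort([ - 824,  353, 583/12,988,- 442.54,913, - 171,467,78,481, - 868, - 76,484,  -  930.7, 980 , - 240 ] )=[ - 930.7, - 868,  -  824, - 442.54, -240,-171, - 76,583/12,78, 353, 467 , 481, 484, 913, 980, 988]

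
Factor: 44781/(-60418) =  - 2^ ( - 1)* 3^1 * 11^1 * 17^( - 1) * 23^1*59^1*1777^( - 1 )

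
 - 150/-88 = 1 + 31/44 = 1.70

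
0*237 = 0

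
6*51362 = 308172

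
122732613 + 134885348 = 257617961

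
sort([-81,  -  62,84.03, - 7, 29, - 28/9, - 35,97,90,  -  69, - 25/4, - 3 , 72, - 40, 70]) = [ - 81,  -  69,-62, - 40,-35, - 7,-25/4, - 28/9,-3,29,70, 72, 84.03, 90,97]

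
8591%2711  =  458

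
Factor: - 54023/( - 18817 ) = 89/31 = 31^(- 1)*89^1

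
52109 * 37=1928033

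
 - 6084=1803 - 7887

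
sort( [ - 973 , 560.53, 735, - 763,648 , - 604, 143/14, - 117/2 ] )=[ - 973, - 763, - 604, - 117/2, 143/14, 560.53 , 648,  735 ]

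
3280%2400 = 880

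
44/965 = 44/965 = 0.05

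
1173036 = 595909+577127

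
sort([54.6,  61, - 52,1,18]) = [-52,1, 18,54.6,61] 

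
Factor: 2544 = 2^4 * 3^1*53^1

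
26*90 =2340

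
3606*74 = 266844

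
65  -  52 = 13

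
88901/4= 22225 + 1/4  =  22225.25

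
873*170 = 148410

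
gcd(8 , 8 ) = 8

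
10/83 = 10/83 = 0.12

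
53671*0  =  0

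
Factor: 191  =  191^1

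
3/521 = 3/521  =  0.01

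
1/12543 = 1/12543 = 0.00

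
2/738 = 1/369 = 0.00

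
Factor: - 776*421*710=-231954160 = -2^4*5^1*71^1*97^1*421^1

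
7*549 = 3843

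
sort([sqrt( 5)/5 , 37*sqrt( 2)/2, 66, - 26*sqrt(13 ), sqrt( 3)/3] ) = [-26*sqrt( 13), sqrt( 5 ) /5,sqrt(3)/3,37*sqrt( 2)/2,  66 ]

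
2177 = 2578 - 401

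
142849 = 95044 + 47805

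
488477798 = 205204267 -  - 283273531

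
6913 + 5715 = 12628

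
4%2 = 0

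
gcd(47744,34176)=128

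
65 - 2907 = - 2842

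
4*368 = 1472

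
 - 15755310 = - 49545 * 318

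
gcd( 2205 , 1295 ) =35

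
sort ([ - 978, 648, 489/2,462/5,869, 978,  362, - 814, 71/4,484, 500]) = [-978,-814, 71/4,462/5,489/2,  362,484, 500,648,  869,  978 ]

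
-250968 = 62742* ( - 4) 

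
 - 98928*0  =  0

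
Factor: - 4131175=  - 5^2 * 165247^1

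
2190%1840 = 350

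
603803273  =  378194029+225609244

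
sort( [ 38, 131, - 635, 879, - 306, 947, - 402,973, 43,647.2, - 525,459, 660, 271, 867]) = [ - 635,  -  525, - 402, - 306, 38, 43, 131, 271,459, 647.2, 660, 867,  879, 947, 973]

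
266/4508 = 19/322 = 0.06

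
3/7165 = 3/7165= 0.00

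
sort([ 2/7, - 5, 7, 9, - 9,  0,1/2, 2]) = [ - 9, -5,0, 2/7,  1/2, 2, 7, 9 ] 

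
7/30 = 7/30 = 0.23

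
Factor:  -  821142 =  - 2^1*3^2*7^4*19^1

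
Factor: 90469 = 90469^1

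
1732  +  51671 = 53403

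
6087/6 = 2029/2 = 1014.50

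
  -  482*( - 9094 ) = 4383308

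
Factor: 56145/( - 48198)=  - 18715/16066 = - 2^ ( - 1)*5^1*19^1*29^( - 1) * 197^1*277^( - 1)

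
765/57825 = 17/1285 = 0.01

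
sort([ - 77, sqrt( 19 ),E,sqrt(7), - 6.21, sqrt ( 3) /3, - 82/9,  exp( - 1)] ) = [ - 77, - 82/9, - 6.21,  exp(  -  1),  sqrt( 3)/3, sqrt(7 ) , E,sqrt (19 )]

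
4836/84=57  +  4/7 = 57.57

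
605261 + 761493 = 1366754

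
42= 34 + 8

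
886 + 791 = 1677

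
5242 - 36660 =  - 31418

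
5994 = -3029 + 9023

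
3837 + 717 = 4554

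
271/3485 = 271/3485  =  0.08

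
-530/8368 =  - 265/4184 =-0.06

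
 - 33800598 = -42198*801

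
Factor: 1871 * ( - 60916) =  - 2^2 * 97^1  *157^1*1871^1 = - 113973836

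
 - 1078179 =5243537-6321716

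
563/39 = 563/39 = 14.44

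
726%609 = 117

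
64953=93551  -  28598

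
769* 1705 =1311145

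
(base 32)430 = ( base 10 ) 4192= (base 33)3S1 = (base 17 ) E8A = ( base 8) 10140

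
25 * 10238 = 255950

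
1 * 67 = 67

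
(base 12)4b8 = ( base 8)1314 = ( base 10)716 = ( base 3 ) 222112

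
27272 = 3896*7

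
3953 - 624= 3329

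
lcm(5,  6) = 30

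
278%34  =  6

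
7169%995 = 204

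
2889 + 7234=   10123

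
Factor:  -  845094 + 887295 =3^4*521^1 = 42201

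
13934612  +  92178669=106113281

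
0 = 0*43220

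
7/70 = 1/10 = 0.10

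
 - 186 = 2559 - 2745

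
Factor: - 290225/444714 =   -  2^( - 1)*3^( - 1 )*5^2*13^1*83^( - 1) = - 325/498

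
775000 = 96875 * 8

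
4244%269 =209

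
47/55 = 47/55=0.85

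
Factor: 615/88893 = 3^( - 1) * 5^1*7^( - 1 )*17^( - 1)*41^1*83^( - 1)= 205/29631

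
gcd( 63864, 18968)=8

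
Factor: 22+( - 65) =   -  43 = -43^1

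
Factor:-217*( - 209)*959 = 7^2*11^1*19^1*31^1*137^1 = 43493527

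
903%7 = 0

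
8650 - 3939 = 4711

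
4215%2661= 1554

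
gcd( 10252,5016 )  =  44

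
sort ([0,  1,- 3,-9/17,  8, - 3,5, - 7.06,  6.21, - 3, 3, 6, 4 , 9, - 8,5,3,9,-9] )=[ - 9, - 8, - 7.06  , - 3, - 3, - 3, - 9/17,  0,  1,3,3, 4 , 5, 5, 6 , 6.21, 8,9, 9] 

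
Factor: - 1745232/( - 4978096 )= 3^1* 103^1*241^( - 1)*353^1*1291^( - 1) = 109077/311131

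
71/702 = 71/702 = 0.10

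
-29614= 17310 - 46924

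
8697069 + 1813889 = 10510958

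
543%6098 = 543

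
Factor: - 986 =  - 2^1*17^1 * 29^1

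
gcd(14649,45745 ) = 1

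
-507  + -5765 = - 6272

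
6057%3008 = 41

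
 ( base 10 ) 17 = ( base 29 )H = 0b10001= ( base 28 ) h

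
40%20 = 0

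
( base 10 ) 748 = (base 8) 1354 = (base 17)2a0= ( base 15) 34d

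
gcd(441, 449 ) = 1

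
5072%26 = 2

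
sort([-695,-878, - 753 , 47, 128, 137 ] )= [-878, - 753, - 695,47, 128, 137 ] 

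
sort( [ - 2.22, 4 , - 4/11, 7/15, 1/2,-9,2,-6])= [-9, - 6,  -  2.22,-4/11, 7/15 , 1/2, 2, 4]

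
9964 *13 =129532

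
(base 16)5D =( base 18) 53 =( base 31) 30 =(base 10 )93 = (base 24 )3L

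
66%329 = 66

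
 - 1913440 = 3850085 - 5763525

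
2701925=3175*851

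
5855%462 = 311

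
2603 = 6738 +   -  4135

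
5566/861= 5566/861 =6.46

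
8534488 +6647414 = 15181902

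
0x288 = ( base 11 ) 53a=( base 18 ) 200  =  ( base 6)3000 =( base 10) 648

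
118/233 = 118/233 = 0.51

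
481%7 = 5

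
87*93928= 8171736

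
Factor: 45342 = 2^1*3^2*11^1*229^1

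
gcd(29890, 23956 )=2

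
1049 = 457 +592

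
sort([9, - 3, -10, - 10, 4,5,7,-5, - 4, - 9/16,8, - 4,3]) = [ - 10, - 10, - 5, -4, - 4, - 3, - 9/16,3,4, 5,7,8, 9] 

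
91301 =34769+56532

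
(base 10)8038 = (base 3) 102000201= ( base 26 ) BN4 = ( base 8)17546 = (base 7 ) 32302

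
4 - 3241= - 3237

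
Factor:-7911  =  -3^3* 293^1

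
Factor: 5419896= 2^3*3^1*225829^1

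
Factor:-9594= - 2^1*3^2*13^1*41^1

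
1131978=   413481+718497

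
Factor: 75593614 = 2^1*37796807^1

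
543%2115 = 543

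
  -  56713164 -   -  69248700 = 12535536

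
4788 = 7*684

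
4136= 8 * 517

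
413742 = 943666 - 529924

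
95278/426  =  47639/213= 223.66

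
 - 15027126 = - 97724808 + 82697682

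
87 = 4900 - 4813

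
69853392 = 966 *72312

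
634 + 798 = 1432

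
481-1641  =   - 1160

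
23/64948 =23/64948= 0.00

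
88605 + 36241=124846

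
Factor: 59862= 2^1 *3^1 * 11^1*907^1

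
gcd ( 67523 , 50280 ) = 1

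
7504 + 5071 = 12575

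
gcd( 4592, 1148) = 1148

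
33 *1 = 33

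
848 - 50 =798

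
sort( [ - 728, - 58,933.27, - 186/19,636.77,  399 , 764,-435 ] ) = [ - 728, - 435,-58,-186/19, 399,636.77, 764, 933.27] 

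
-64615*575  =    -  37153625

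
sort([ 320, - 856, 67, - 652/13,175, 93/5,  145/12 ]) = [ - 856, - 652/13,145/12,93/5,67,175, 320 ]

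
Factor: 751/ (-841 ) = -29^( - 2)*751^1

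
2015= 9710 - 7695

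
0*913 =0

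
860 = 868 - 8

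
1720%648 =424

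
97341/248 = 97341/248 = 392.50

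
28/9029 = 28/9029 = 0.00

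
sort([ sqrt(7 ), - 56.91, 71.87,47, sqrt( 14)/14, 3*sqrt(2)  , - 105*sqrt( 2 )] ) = [ - 105 * sqrt(2 ), - 56.91, sqrt(14)/14  ,  sqrt( 7), 3*sqrt ( 2 ) , 47,71.87]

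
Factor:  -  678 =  - 2^1*3^1*113^1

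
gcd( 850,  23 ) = 1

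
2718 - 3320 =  - 602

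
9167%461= 408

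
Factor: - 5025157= -5025157^1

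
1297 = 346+951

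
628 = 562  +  66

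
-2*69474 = -138948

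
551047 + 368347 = 919394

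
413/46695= 413/46695 = 0.01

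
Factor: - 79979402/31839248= - 2^( - 3)*7^ ( - 1)*271^( - 1)*1049^( - 1 )*39989701^1 = -39989701/15919624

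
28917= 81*357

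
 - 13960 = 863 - 14823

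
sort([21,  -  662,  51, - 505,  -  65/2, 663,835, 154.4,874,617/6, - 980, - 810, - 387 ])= [  -  980 , - 810,  -  662,-505, - 387, - 65/2, 21,51,617/6,154.4,663, 835,874]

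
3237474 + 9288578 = 12526052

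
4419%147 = 9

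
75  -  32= 43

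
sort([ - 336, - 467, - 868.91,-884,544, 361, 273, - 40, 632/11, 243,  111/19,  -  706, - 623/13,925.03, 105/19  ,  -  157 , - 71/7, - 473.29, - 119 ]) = [ - 884, - 868.91 , - 706, - 473.29,- 467, - 336, - 157,  -  119,  -  623/13, - 40,-71/7, 105/19, 111/19,632/11, 243, 273, 361, 544, 925.03]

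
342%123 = 96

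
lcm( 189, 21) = 189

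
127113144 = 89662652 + 37450492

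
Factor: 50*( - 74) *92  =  -340400 = - 2^4 * 5^2*23^1* 37^1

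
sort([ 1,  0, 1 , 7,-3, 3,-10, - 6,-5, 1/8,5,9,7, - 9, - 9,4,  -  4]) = [ - 10, - 9,  -  9,-6, - 5 ,-4,-3,0, 1/8 , 1,1,3, 4,5,7,  7, 9 ] 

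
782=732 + 50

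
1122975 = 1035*1085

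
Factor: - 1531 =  - 1531^1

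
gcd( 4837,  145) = 1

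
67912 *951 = 64584312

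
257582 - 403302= - 145720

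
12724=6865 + 5859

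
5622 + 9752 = 15374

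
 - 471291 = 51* ( - 9241)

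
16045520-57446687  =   - 41401167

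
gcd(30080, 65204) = 4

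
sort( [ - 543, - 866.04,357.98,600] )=[ - 866.04, - 543,357.98,600]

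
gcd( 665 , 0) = 665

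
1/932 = 1/932 = 0.00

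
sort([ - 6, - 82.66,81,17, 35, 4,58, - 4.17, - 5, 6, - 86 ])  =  [ - 86,-82.66, - 6, - 5,- 4.17, 4, 6, 17,35, 58, 81] 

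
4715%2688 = 2027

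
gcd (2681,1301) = 1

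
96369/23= 4189 + 22/23 = 4189.96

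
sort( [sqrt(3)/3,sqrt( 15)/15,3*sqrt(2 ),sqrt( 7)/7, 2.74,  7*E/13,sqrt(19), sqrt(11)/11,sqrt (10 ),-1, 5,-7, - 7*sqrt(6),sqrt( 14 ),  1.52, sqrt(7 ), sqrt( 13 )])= [- 7*sqrt (6), -7,-1 , sqrt( 15 )/15 , sqrt(11)/11,sqrt(7)/7,sqrt(3 )/3,7*E/13, 1.52 , sqrt( 7),2.74,sqrt( 10), sqrt ( 13),sqrt(14 ) , 3 * sqrt (2) , sqrt(19 ),5 ]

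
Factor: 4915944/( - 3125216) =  - 614493/390652 = -  2^( - 2) * 3^3 *11^1*127^( - 1 )*769^( - 1)*2069^1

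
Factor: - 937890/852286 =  - 3^2*5^1*17^1*131^( - 1) * 613^1*3253^( - 1 ) = - 468945/426143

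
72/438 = 12/73 = 0.16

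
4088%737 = 403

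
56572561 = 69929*809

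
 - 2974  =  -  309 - 2665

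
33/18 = 1 + 5/6 = 1.83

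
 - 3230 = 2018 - 5248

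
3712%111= 49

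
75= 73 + 2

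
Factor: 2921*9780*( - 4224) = -120668613120 = - 2^9*3^2 * 5^1*11^1*23^1*127^1 * 163^1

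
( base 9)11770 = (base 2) 1111011110000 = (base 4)1323300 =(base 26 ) BIG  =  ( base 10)7920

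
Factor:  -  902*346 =- 2^2*11^1 * 41^1*173^1 = -312092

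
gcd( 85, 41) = 1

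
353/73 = 4+ 61/73 = 4.84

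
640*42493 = 27195520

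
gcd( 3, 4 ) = 1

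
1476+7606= 9082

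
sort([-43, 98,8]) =[ - 43,8, 98] 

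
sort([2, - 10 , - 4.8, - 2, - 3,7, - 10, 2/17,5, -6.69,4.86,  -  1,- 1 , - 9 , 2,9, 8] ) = [ - 10,  -  10, - 9, - 6.69,-4.8, - 3,-2, - 1, - 1,  2/17,2,2,4.86, 5 , 7, 8, 9] 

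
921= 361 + 560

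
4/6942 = 2/3471 = 0.00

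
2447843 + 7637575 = 10085418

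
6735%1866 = 1137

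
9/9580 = 9/9580 = 0.00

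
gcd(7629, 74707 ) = 1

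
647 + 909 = 1556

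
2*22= 44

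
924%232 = 228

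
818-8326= - 7508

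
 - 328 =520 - 848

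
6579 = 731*9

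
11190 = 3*3730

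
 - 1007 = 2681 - 3688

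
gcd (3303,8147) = 1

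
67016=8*8377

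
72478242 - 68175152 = 4303090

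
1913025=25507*75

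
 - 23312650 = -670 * 34795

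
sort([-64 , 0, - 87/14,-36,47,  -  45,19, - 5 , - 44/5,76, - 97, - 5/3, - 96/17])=[ - 97, - 64, - 45, - 36, - 44/5, - 87/14, - 96/17, -5,-5/3,0,  19,47, 76] 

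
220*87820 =19320400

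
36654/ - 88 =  -417 + 21/44 = - 416.52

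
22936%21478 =1458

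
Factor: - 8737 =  - 8737^1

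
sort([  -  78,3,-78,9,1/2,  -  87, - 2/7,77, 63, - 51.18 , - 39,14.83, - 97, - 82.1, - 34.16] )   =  [ - 97,-87,  -  82.1, - 78, - 78, - 51.18, - 39,  -  34.16, - 2/7, 1/2,3, 9,14.83,63,77] 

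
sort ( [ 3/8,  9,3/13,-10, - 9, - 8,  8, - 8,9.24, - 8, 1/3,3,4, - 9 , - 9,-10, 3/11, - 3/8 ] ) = [  -  10,-10,-9, - 9, - 9, - 8, - 8, - 8,  -  3/8,  3/13, 3/11,1/3,3/8,3, 4,  8, 9,9.24 ] 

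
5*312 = 1560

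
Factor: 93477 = 3^1 * 31159^1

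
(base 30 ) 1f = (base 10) 45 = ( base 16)2D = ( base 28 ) 1H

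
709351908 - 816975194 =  - 107623286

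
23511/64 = 23511/64 = 367.36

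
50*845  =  42250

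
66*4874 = 321684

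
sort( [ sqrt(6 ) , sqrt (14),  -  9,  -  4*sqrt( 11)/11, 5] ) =[ - 9, - 4*sqrt(11 ) /11 , sqrt( 6),  sqrt(14 ), 5 ] 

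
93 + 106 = 199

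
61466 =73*842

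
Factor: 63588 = 2^2 * 3^1*7^1*757^1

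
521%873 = 521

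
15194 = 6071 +9123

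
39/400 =39/400= 0.10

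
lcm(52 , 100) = 1300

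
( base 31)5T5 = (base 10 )5709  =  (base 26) 8BF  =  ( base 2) 1011001001101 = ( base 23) ai5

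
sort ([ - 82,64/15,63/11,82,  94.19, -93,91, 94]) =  [ - 93, - 82, 64/15, 63/11, 82,91,94,94.19]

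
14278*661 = 9437758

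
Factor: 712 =2^3 * 89^1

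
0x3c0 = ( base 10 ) 960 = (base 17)358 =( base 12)680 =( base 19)2ca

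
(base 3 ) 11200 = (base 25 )51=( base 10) 126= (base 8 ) 176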